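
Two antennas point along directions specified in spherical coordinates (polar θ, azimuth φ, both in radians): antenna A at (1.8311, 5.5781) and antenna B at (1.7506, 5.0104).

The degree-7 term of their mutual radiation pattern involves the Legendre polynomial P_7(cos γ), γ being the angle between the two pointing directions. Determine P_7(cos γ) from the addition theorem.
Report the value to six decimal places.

Term-by-term m-sum for l=7 (normalisation 4π/15 = 0.837758):
  term(m=-7) = -0.118181-0.129823i   from Y*(Ω₁)=+0.087081+0.383633i, Y(Ω₂)=-0.388322+0.219912i
  term(m=-6) = -0.114849-0.031120i   from Y*(Ω₁)=+0.181691-0.347402i, Y(Ω₂)=-0.065426-0.296375i
  term(m=-5) = -0.008098+0.002532i   from Y*(Ω₁)=+0.039805-0.016076i, Y(Ω₂)=-0.196995-0.015940i
  term(m=-4) = -0.072115+0.085618i   from Y*(Ω₁)=-0.334212-0.111219i, Y(Ω₂)=+0.117513-0.295284i
  term(m=-3) = +0.001070-0.008037i   from Y*(Ω₁)=+0.038492+0.063570i, Y(Ω₂)=-0.085056-0.068327i
  term(m=-2) = +0.041662+0.089563i   from Y*(Ω₁)=-0.050160+0.309590i, Y(Ω₂)=+0.260651-0.176803i
  term(m=-1) = -0.007281-0.004643i   from Y*(Ω₁)=+0.089087-0.075814i, Y(Ω₂)=-0.021675-0.070567i
  term(m=+0) = +0.093751+0.000000i   from Y*(Ω₁)=+0.299649-0.000000i, Y(Ω₂)=+0.312868+0.000000i
  term(m=+1) = -0.007281+0.004643i   from Y*(Ω₁)=-0.089087-0.075814i, Y(Ω₂)=+0.021675-0.070567i
  term(m=+2) = +0.041662-0.089563i   from Y*(Ω₁)=-0.050160-0.309590i, Y(Ω₂)=+0.260651+0.176803i
  term(m=+3) = +0.001070+0.008037i   from Y*(Ω₁)=-0.038492+0.063570i, Y(Ω₂)=+0.085056-0.068327i
  term(m=+4) = -0.072115-0.085618i   from Y*(Ω₁)=-0.334212+0.111219i, Y(Ω₂)=+0.117513+0.295284i
  term(m=+5) = -0.008098-0.002532i   from Y*(Ω₁)=-0.039805-0.016076i, Y(Ω₂)=+0.196995-0.015940i
  term(m=+6) = -0.114849+0.031120i   from Y*(Ω₁)=+0.181691+0.347402i, Y(Ω₂)=-0.065426+0.296375i
  term(m=+7) = -0.118181+0.129823i   from Y*(Ω₁)=-0.087081+0.383633i, Y(Ω₂)=+0.388322+0.219912i
Σ over m = -0.461833+0.000000i; ×(4π/15) → -0.386904+0.000000i. Real part: -0.386904

-0.386904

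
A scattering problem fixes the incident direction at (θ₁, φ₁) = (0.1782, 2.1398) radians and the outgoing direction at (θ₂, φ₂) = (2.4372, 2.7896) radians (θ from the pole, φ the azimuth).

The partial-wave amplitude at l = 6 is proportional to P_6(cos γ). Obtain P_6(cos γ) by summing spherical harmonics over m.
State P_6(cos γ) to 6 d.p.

Summing Y*_{l m}(θ₁,φ₁)·Y_{l m}(θ₂,φ₂) over m ∈ [−6, 6]; prefactor 4π/(2·6+1) = 0.966644:
  m=-6: 0.00001 + 0.00000j × -0.01835 + 0.03053j = -0.00000 + 0.00000j  (running Σ = -0.00000 + 0.00000j)
  m=-5: -0.00008 - 0.00028j × -0.02731 + 0.14262j = 0.00004 - 0.00000j  (running Σ = 0.00004 - 0.00000j)
  m=-4: -0.00220 + 0.00259j × 0.05479 + 0.33353j = -0.00098 - 0.00059j  (running Σ = -0.00094 - 0.00060j)
  m=-3: 0.02708 + 0.00371j × 0.22480 + 0.39738j = 0.00461 + 0.01159j  (running Σ = 0.00367 + 0.01100j)
  m=-2: -0.06234 - 0.13493j × 0.17433 + 0.14802j = 0.00911 - 0.03275j  (running Σ = 0.01277 - 0.02175j)
  m=-1: -0.26724 + 0.41785j × -0.24681 - 0.09065j = 0.10384 - 0.07891j  (running Σ = 0.11661 - 0.10066j)
  m=0: 0.70482 + 0.00000j × -0.31866 + 0.00000j = -0.22460 + 0.00000j  (running Σ = -0.10799 - 0.10066j)
  m=1: 0.26724 + 0.41785j × 0.24681 - 0.09065j = 0.10384 + 0.07891j  (running Σ = -0.00415 - 0.02175j)
  m=2: -0.06234 + 0.13493j × 0.17433 - 0.14802j = 0.00911 + 0.03275j  (running Σ = 0.00496 + 0.01100j)
  m=3: -0.02708 + 0.00371j × -0.22480 + 0.39738j = 0.00461 - 0.01159j  (running Σ = 0.00957 - 0.00060j)
  m=4: -0.00220 - 0.00259j × 0.05479 - 0.33353j = -0.00098 + 0.00059j  (running Σ = 0.00859 - 0.00000j)
  m=5: 0.00008 - 0.00028j × 0.02731 + 0.14262j = 0.00004 + 0.00000j  (running Σ = 0.00863 + 0.00000j)
  m=6: 0.00001 - 0.00000j × -0.01835 - 0.03053j = -0.00000 - 0.00000j  (running Σ = 0.00863 + 0.00000j)
Total Σ_m = 0.00863 + 0.00000j. Multiply by 0.966644: 0.00834 + 0.00000j. P_6(cos γ) = 0.008339

0.008339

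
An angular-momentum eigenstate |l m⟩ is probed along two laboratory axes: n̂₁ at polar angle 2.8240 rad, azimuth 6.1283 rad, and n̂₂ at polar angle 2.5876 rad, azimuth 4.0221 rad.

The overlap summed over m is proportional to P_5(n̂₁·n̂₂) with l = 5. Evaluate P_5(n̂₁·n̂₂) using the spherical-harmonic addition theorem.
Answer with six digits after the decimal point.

Addition theorem: P_5(cos γ) = (4π/11) Σ_m Y*_{lm}(Ω₁) Y_{lm}(Ω₂), m = −5…5:
  m=-5: Y*=(0.000985, -0.000964)  Y=(0.005703, -0.017813)  product (-0.000012, -0.000023)
  m=-4: Y*=(-0.010795, 0.007700)  Y=(0.088776, -0.035503)  product (-0.000685, 0.001067)
  m=-3: Y*=(0.067079, -0.033624)  Y=(0.243517, 0.133056)  product (0.020809, 0.000737)
  m=-2: Y*=(-0.255321, 0.081722)  Y=(0.088220, 0.458178)  product (-0.059968, -0.109773)
  m=-1: Y*=(0.540466, -0.084386)  Y=(-0.199467, 0.241538)  product (-0.087423, 0.147375)
  m=+0: Y*=(-0.348643, -0.000000)  Y=(0.265868, 0.000000)  product (-0.092693, -0.000000)
  m=+1: Y*=(-0.540466, -0.084386)  Y=(0.199467, 0.241538)  product (-0.087423, -0.147375)
  m=+2: Y*=(-0.255321, -0.081722)  Y=(0.088220, -0.458178)  product (-0.059968, 0.109773)
  m=+3: Y*=(-0.067079, -0.033624)  Y=(-0.243517, 0.133056)  product (0.020809, -0.000737)
  m=+4: Y*=(-0.010795, -0.007700)  Y=(0.088776, 0.035503)  product (-0.000685, -0.001067)
  m=+5: Y*=(-0.000985, -0.000964)  Y=(-0.005703, -0.017813)  product (-0.000012, 0.000023)
Σ over m = (-0.347250, -0.000000); ×(4π/11) → (-0.396697, -0.000000). Real part: -0.396697

-0.396697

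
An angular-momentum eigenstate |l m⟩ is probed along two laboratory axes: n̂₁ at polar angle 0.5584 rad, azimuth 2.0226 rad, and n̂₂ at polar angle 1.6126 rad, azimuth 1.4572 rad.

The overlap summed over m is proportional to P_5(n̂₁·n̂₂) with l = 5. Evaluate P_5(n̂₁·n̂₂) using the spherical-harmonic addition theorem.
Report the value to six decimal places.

Summing Y*_{l m}(θ₁,φ₁)·Y_{l m}(θ₂,φ₂) over m ∈ [−5, 5]; prefactor 4π/(2·5+1) = 1.142397:
  m=-5: Y*=-0.01497 - 0.01231j  Y=0.24858 - 0.38955j  product -0.00852 + 0.00277j
  m=-4: Y*=-0.02298 + 0.09536j  Y=-0.05492 - 0.02683j  product 0.00382 - 0.00462j
  m=-3: Y*=0.27512 - 0.06019j  Y=0.11351 - 0.32008j  product 0.01196 - 0.09490j
  m=-2: Y*=-0.28908 - 0.36700j  Y=-0.06853 - 0.01584j  product 0.01400 + 0.02973j
  m=-1: Y*=-0.13297 + 0.27400j  Y=0.03539 - 0.31019j  product 0.08028 + 0.05094j
  m=+0: Y*=-0.27332 + 0.00000j  Y=-0.07272 + 0.00000j  product 0.01988 + 0.00000j
  m=+1: Y*=0.13297 + 0.27400j  Y=-0.03539 - 0.31019j  product 0.08028 - 0.05094j
  m=+2: Y*=-0.28908 + 0.36700j  Y=-0.06853 + 0.01584j  product 0.01400 - 0.02973j
  m=+3: Y*=-0.27512 - 0.06019j  Y=-0.11351 - 0.32008j  product 0.01196 + 0.09490j
  m=+4: Y*=-0.02298 - 0.09536j  Y=-0.05492 + 0.02683j  product 0.00382 + 0.00462j
  m=+5: Y*=0.01497 - 0.01231j  Y=-0.24858 - 0.38955j  product -0.00852 - 0.00277j
Accumulated sum 0.22297 + 0.00000j; after 4π/(2l+1) scaling, 0.25472 + 0.00000j ⇒ P_5 = 0.254720

0.254720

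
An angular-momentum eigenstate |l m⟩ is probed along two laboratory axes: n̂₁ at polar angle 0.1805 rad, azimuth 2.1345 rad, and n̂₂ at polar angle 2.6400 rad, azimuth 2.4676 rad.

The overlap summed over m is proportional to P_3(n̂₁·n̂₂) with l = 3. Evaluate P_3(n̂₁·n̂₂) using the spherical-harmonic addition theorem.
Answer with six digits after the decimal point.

-0.019448

Expand P_3 via completeness: Σ_{m} conj(Y_{3,m}) at Ω₁ times Y_{3,m} at Ω₂ —
  m=-3: (0.002396, 0.000290) × (0.020223, -0.041738) = (0.000061, -0.000094)  (running Σ = (0.000061, -0.000094))
  m=-2: (-0.013900, -0.029268) × (-0.045778, -0.202047) = (-0.005277, 0.004148)  (running Σ = (-0.005217, 0.004054))
  m=-1: (-0.119005, 0.188263) × (-0.345306, -0.275821) = (0.093020, -0.032184)  (running Σ = (0.087803, -0.028130))
  m=0: (0.675071, -0.000000) × (-0.276179, 0.000000) = (-0.186440, 0.000000)  (running Σ = (-0.098637, -0.028130))
  m=1: (0.119005, 0.188263) × (0.345306, -0.275821) = (0.093020, 0.032184)  (running Σ = (-0.005617, 0.004054))
  m=2: (-0.013900, 0.029268) × (-0.045778, 0.202047) = (-0.005277, -0.004148)  (running Σ = (-0.010894, -0.000094))
  m=3: (-0.002396, 0.000290) × (-0.020223, -0.041738) = (0.000061, 0.000094)  (running Σ = (-0.010833, 0.000000))
Accumulated sum (-0.010833, 0.000000); after 4π/(2l+1) scaling, (-0.019448, 0.000000) ⇒ P_3 = -0.019448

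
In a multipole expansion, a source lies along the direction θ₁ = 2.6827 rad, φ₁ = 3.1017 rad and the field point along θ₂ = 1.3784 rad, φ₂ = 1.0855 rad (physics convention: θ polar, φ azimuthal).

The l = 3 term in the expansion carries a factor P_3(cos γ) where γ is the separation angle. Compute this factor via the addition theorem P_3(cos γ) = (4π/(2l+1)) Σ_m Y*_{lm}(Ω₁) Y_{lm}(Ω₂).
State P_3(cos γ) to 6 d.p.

0.422692

Expand P_3 via completeness: Σ_{m} conj(Y_{3,m}) at Ω₁ times Y_{3,m} at Ω₂ —
  m=-3: Y*=(-0.036002, 0.004329)  Y=(-0.391951, 0.045237)  product (0.013915, -0.003326)
  m=-2: Y*=(-0.179206, 0.014328)  Y=(-0.106337, -0.155365)  product (0.021282, 0.026319)
  m=-1: Y*=(-0.431833, 0.017236)  Y=(-0.120922, 0.229296)  product (0.048266, -0.101102)
  m=+0: Y*=(-0.340909, -0.000000)  Y=(-0.201022, 0.000000)  product (0.068530, 0.000000)
  m=+1: Y*=(0.431833, 0.017236)  Y=(0.120922, 0.229296)  product (0.048266, 0.101102)
  m=+2: Y*=(-0.179206, -0.014328)  Y=(-0.106337, 0.155365)  product (0.021282, -0.026319)
  m=+3: Y*=(0.036002, 0.004329)  Y=(0.391951, 0.045237)  product (0.013915, 0.003326)
Total Σ_m = (0.235457, 0.000000). Multiply by 1.795196: (0.422692, 0.000000). P_3(cos γ) = 0.422692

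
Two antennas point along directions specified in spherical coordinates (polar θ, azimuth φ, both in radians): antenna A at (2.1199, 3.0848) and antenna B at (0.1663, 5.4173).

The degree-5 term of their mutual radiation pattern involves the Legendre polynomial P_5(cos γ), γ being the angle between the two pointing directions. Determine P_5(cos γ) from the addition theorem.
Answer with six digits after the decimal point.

0.182507

Expand P_5 via completeness: Σ_{m} conj(Y_{5,m}) at Ω₁ times Y_{5,m} at Ω₂ —
  m=-5: Y*=-0.20120 + 0.05872j  Y=-0.00002 - 0.00005j  product 0.00001 + 0.00001j
  m=-4: Y*=-0.39512 + 0.09134j  Y=-0.00103 - 0.00034j  product 0.00044 + 0.00004j
  m=-3: Y*=-0.30716 + 0.05285j  Y=-0.01041 + 0.00630j  product 0.00286 - 0.00248j
  m=-2: Y*=0.11688 - 0.01333j  Y=-0.01408 + 0.08670j  product -0.00049 + 0.01032j
  m=-1: Y*=0.34241 - 0.01947j  Y=0.24901 + 0.29271j  product 0.09096 + 0.09538j
  m=+0: Y*=-0.03703 + 0.00000j  Y=0.75117 + 0.00000j  product -0.02781 + 0.00000j
  m=+1: Y*=-0.34241 - 0.01947j  Y=-0.24901 + 0.29271j  product 0.09096 - 0.09538j
  m=+2: Y*=0.11688 + 0.01333j  Y=-0.01408 - 0.08670j  product -0.00049 - 0.01032j
  m=+3: Y*=0.30716 + 0.05285j  Y=0.01041 + 0.00630j  product 0.00286 + 0.00248j
  m=+4: Y*=-0.39512 - 0.09134j  Y=-0.00103 + 0.00034j  product 0.00044 - 0.00004j
  m=+5: Y*=0.20120 + 0.05872j  Y=0.00002 - 0.00005j  product 0.00001 - 0.00001j
Accumulated sum 0.15976 + 0.00000j; after 4π/(2l+1) scaling, 0.18251 + 0.00000j ⇒ P_5 = 0.182507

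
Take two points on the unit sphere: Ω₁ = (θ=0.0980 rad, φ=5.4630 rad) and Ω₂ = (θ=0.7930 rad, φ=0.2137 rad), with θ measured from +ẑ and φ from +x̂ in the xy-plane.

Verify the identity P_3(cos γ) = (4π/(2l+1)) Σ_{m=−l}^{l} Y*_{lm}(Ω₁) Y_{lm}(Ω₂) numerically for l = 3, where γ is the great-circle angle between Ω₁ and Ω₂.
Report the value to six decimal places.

-0.112384

Addition theorem: P_3(cos γ) = (4π/7) Σ_m Y*_{lm}(Ω₁) Y_{lm}(Ω₂), m = −3…3:
  m=-3: (-0.000304, -0.000246) × (0.120927, -0.090242) = (-0.000059, -0.000002)  (running Σ = (-0.000059, -0.000002))
  m=-2: (-0.000677, -0.009713) × (0.331276, -0.150889) = (-0.001690, -0.003116)  (running Σ = (-0.001749, -0.003118))
  m=-1: (0.085240, -0.091387) × (0.328971, -0.071391) = (0.021517, -0.036149)  (running Σ = (0.019769, -0.039267))
  m=0: (0.724995, -0.000000) × (-0.140884, 0.000000) = (-0.102140, 0.000000)  (running Σ = (-0.082371, -0.039267))
  m=1: (-0.085240, -0.091387) × (-0.328971, -0.071391) = (0.021517, 0.036149)  (running Σ = (-0.060854, -0.003118))
  m=2: (-0.000677, 0.009713) × (0.331276, 0.150889) = (-0.001690, 0.003116)  (running Σ = (-0.062544, -0.000002))
  m=3: (0.000304, -0.000246) × (-0.120927, -0.090242) = (-0.000059, 0.000002)  (running Σ = (-0.062603, 0.000000))
Accumulated sum (-0.062603, 0.000000); after 4π/(2l+1) scaling, (-0.112384, 0.000000) ⇒ P_3 = -0.112384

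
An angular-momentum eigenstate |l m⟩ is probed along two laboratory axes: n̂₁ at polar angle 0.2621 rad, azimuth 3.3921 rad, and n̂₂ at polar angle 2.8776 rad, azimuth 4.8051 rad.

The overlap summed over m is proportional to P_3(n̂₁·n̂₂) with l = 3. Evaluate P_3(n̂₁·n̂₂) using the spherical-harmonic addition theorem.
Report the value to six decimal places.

Summing Y*_{l m}(θ₁,φ₁)·Y_{l m}(θ₂,φ₂) over m ∈ [−3, 3]; prefactor 4π/(2·3+1) = 1.795196:
  m=-3: -0.005303-0.004955i × -0.002035-0.007128i = -0.000025+0.000048i  (running Σ = -0.000025+0.000048i)
  m=-2: +0.058126+0.031831i × +0.066023-0.012384i = +0.004232+0.001382i  (running Σ = +0.004207+0.001430i)
  m=-1: -0.297268-0.076066i × +0.028571+0.307284i = +0.014881-0.093519i  (running Σ = +0.019088-0.092089i)
  m=0: +0.599870-0.000000i × -0.597853+0.000000i = -0.358634+0.000000i  (running Σ = -0.339546-0.092089i)
  m=1: +0.297268-0.076066i × -0.028571+0.307284i = +0.014881+0.093519i  (running Σ = -0.324666+0.001430i)
  m=2: +0.058126-0.031831i × +0.066023+0.012384i = +0.004232-0.001382i  (running Σ = -0.320434+0.000048i)
  m=3: +0.005303-0.004955i × +0.002035-0.007128i = -0.000025-0.000048i  (running Σ = -0.320458+0.000000i)
Accumulated sum -0.320458+0.000000i; after 4π/(2l+1) scaling, -0.575286+0.000000i ⇒ P_3 = -0.575286

-0.575286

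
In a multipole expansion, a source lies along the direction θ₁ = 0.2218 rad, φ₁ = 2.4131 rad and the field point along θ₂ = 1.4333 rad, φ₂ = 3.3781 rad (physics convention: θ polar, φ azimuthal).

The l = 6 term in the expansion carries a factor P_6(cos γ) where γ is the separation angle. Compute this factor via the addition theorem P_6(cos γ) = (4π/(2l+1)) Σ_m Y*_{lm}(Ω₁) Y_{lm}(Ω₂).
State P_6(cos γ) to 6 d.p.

Summing Y*_{l m}(θ₁,φ₁)·Y_{l m}(θ₂,φ₂) over m ∈ [−6, 6]; prefactor 4π/(2·6+1) = 0.966644:
  [-6]  conj(Y_{6,-6})(Ω₁) = -0.00002 + 0.00005j ; Y_{6,-6}(Ω₂) = 0.06899 - 0.45112j ; Δ = 0.00002 + 0.00001j
  [-5]  conj(Y_{6,-5})(Ω₁) = 0.00074 - 0.00040j ; Y_{6,-5}(Ω₂) = -0.08281 + 0.20247j ; Δ = 0.00002 + 0.00018j
  [-4]  conj(Y_{6,-4})(Ω₁) = -0.00771 - 0.00179j ; Y_{6,-4}(Ω₂) = -0.15940 + 0.22104j ; Δ = 0.00162 - 0.00142j
  [-3]  conj(Y_{6,-3})(Ω₁) = 0.02913 + 0.04127j ; Y_{6,-3}(Ω₂) = 0.18390 - 0.15792j ; Δ = 0.01187 + 0.00299j
  [-2]  conj(Y_{6,-2})(Ω₁) = 0.02462 - 0.21539j ; Y_{6,-2}(Ω₂) = 0.19160 - 0.09805j ; Δ = -0.01640 - 0.04368j
  [-1]  conj(Y_{6,-1})(Ω₁) = -0.41792 + 0.37287j ; Y_{6,-1}(Ω₂) = -0.24187 + 0.05830j ; Δ = 0.07935 - 0.11455j
  [+0]  conj(Y_{6,0})(Ω₁) = 0.55489 + 0.00000j ; Y_{6,0}(Ω₂) = -0.19942 + 0.00000j ; Δ = -0.11066 + 0.00000j
  [+1]  conj(Y_{6,1})(Ω₁) = 0.41792 + 0.37287j ; Y_{6,1}(Ω₂) = 0.24187 + 0.05830j ; Δ = 0.07935 + 0.11455j
  [+2]  conj(Y_{6,2})(Ω₁) = 0.02462 + 0.21539j ; Y_{6,2}(Ω₂) = 0.19160 + 0.09805j ; Δ = -0.01640 + 0.04368j
  [+3]  conj(Y_{6,3})(Ω₁) = -0.02913 + 0.04127j ; Y_{6,3}(Ω₂) = -0.18390 - 0.15792j ; Δ = 0.01187 - 0.00299j
  [+4]  conj(Y_{6,4})(Ω₁) = -0.00771 + 0.00179j ; Y_{6,4}(Ω₂) = -0.15940 - 0.22104j ; Δ = 0.00162 + 0.00142j
  [+5]  conj(Y_{6,5})(Ω₁) = -0.00074 - 0.00040j ; Y_{6,5}(Ω₂) = 0.08281 + 0.20247j ; Δ = 0.00002 - 0.00018j
  [+6]  conj(Y_{6,6})(Ω₁) = -0.00002 - 0.00005j ; Y_{6,6}(Ω₂) = 0.06899 + 0.45112j ; Δ = 0.00002 - 0.00001j
Accumulated sum 0.04231 + 0.00000j; after 4π/(2l+1) scaling, 0.04090 + 0.00000j ⇒ P_6 = 0.040900

0.040900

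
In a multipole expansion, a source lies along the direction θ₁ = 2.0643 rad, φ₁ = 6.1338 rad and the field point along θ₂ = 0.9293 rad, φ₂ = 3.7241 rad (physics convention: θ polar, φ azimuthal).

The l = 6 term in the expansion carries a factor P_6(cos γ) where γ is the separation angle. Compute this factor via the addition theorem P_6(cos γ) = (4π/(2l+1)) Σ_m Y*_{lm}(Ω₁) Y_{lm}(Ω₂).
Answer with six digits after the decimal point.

-0.402379

Addition theorem: P_6(cos γ) = (4π/13) Σ_m Y*_{lm}(Ω₁) Y_{lm}(Ω₂), m = −6…6:
  [-6]  conj(Y_{6,-6})(Ω₁) = 0.14075 - 0.17603j ; Y_{6,-6}(Ω₂) = -0.11988 + 0.04423j ; Δ = -0.00909 + 0.02733j
  [-5]  conj(Y_{6,-5})(Ω₁) = -0.30816 + 0.28532j ; Y_{6,-5}(Ω₂) = 0.32197 + 0.07507j ; Δ = -0.12064 + 0.06873j
  [-4]  conj(Y_{6,-4})(Ω₁) = 0.26055 - 0.17731j ; Y_{6,-4}(Ω₂) = -0.29742 - 0.31340j ; Δ = -0.13306 - 0.02892j
  [-3]  conj(Y_{6,-3})(Ω₁) = 0.10097 - 0.04854j ; Y_{6,-3}(Ω₂) = 0.03309 + 0.18528j ; Δ = 0.01234 + 0.01710j
  [-2]  conj(Y_{6,-2})(Ω₁) = -0.33255 + 0.10242j ; Y_{6,-2}(Ω₂) = -0.10020 + 0.23323j ; Δ = 0.00943 - 0.08782j
  [-1]  conj(Y_{6,-1})(Ω₁) = 0.01196 - 0.00180j ; Y_{6,-1}(Ω₂) = 0.24924 - 0.16419j ; Δ = 0.00268 - 0.00241j
  [+0]  conj(Y_{6,0})(Ω₁) = 0.33757 + 0.00000j ; Y_{6,0}(Ω₂) = 0.17894 + 0.00000j ; Δ = 0.06040 + 0.00000j
  [+1]  conj(Y_{6,1})(Ω₁) = -0.01196 - 0.00180j ; Y_{6,1}(Ω₂) = -0.24924 - 0.16419j ; Δ = 0.00268 + 0.00241j
  [+2]  conj(Y_{6,2})(Ω₁) = -0.33255 - 0.10242j ; Y_{6,2}(Ω₂) = -0.10020 - 0.23323j ; Δ = 0.00943 + 0.08782j
  [+3]  conj(Y_{6,3})(Ω₁) = -0.10097 - 0.04854j ; Y_{6,3}(Ω₂) = -0.03309 + 0.18528j ; Δ = 0.01234 - 0.01710j
  [+4]  conj(Y_{6,4})(Ω₁) = 0.26055 + 0.17731j ; Y_{6,4}(Ω₂) = -0.29742 + 0.31340j ; Δ = -0.13306 + 0.02892j
  [+5]  conj(Y_{6,5})(Ω₁) = 0.30816 + 0.28532j ; Y_{6,5}(Ω₂) = -0.32197 + 0.07507j ; Δ = -0.12064 - 0.06873j
  [+6]  conj(Y_{6,6})(Ω₁) = 0.14075 + 0.17603j ; Y_{6,6}(Ω₂) = -0.11988 - 0.04423j ; Δ = -0.00909 - 0.02733j
Total Σ_m = -0.41626 + 0.00000j. Multiply by 0.966644: -0.40238 + 0.00000j. P_6(cos γ) = -0.402379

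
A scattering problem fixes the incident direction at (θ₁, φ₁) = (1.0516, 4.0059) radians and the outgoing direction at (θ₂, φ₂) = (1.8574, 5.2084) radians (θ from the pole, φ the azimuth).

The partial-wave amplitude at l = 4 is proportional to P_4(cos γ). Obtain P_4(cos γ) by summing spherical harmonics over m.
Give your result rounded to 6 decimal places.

Summing Y*_{l m}(θ₁,φ₁)·Y_{l m}(θ₂,φ₂) over m ∈ [−4, 4]; prefactor 4π/(2·4+1) = 1.396263:
  m=-4: -0.239033-0.078057i × -0.150445-0.343092i = +0.009181+0.093754i  (running Σ = +0.009181+0.093754i)
  m=-3: +0.346800-0.211991i × +0.311216+0.025816i = +0.113402-0.057022i  (running Σ = +0.122583+0.036732i)
  m=-2: -0.028668+0.180144i × +0.074176-0.113520i = +0.018323+0.016617i  (running Σ = +0.140906+0.053349i)
  m=-1: +0.168900+0.197905i × +0.149006+0.275358i = -0.029328+0.075997i  (running Σ = +0.111579+0.129345i)
  m=0: -0.239547-0.000000i × +0.087381+0.000000i = -0.020932-0.000000i  (running Σ = +0.090647+0.129345i)
  m=1: -0.168900+0.197905i × -0.149006+0.275358i = -0.029328-0.075997i  (running Σ = +0.061319+0.053349i)
  m=2: -0.028668-0.180144i × +0.074176+0.113520i = +0.018323-0.016617i  (running Σ = +0.079643+0.036732i)
  m=3: -0.346800-0.211991i × -0.311216+0.025816i = +0.113402+0.057022i  (running Σ = +0.193045+0.093754i)
  m=4: -0.239033+0.078057i × -0.150445+0.343092i = +0.009181-0.093754i  (running Σ = +0.202226+0.000000i)
Σ over m = +0.202226+0.000000i; ×(4π/9) → +0.282360+0.000000i. Real part: 0.282360

0.282360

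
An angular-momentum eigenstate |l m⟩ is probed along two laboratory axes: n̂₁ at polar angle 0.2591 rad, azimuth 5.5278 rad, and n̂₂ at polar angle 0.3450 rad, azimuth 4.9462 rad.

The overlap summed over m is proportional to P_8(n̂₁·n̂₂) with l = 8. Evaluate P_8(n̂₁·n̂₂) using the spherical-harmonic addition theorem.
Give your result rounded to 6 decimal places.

Addition theorem: P_8(cos γ) = (4π/17) Σ_m Y*_{lm}(Ω₁) Y_{lm}(Ω₂), m = −8…8:
  term(m=-8) = -0.000000-0.000000i   from Y*(Ω₁)=+0.000009+0.000002i, Y(Ω₂)=-0.000026-0.000084i
  term(m=-7) = -0.000000-0.000000i   from Y*(Ω₁)=+0.000079+0.000121i, Y(Ω₂)=-0.000980+0.000065i
  term(m=-6) = -0.000009-0.000003i   from Y*(Ω₁)=-0.000248+0.001363i, Y(Ω₂)=-0.001156+0.006822i
  term(m=-5) = -0.000324+0.000077i   from Y*(Ω₁)=-0.007694+0.005673i, Y(Ω₂)=+0.032047+0.013615i
  term(m=-4) = -0.004285+0.004548i   from Y*(Ω₁)=-0.048415-0.005840i, Y(Ω₂)=+0.076068-0.103122i
  term(m=-3) = -0.010531+0.059910i   from Y*(Ω₁)=-0.116035-0.139066i, Y(Ω₂)=-0.216730-0.256564i
  term(m=-2) = +0.103165+0.238931i   from Y*(Ω₁)=+0.027485-0.457337i, Y(Ω₂)=-0.507051+0.256050i
  term(m=-1) = +0.233502+0.153518i   from Y*(Ω₁)=+0.473592-0.445984i, Y(Ω₂)=+0.099525+0.417880i
  term(m=+0) = -0.035275+0.000000i   from Y*(Ω₁)=+0.126730-0.000000i, Y(Ω₂)=-0.278347+0.000000i
  term(m=+1) = +0.233502-0.153518i   from Y*(Ω₁)=-0.473592-0.445984i, Y(Ω₂)=-0.099525+0.417880i
  term(m=+2) = +0.103165-0.238931i   from Y*(Ω₁)=+0.027485+0.457337i, Y(Ω₂)=-0.507051-0.256050i
  term(m=+3) = -0.010531-0.059910i   from Y*(Ω₁)=+0.116035-0.139066i, Y(Ω₂)=+0.216730-0.256564i
  term(m=+4) = -0.004285-0.004548i   from Y*(Ω₁)=-0.048415+0.005840i, Y(Ω₂)=+0.076068+0.103122i
  term(m=+5) = -0.000324-0.000077i   from Y*(Ω₁)=+0.007694+0.005673i, Y(Ω₂)=-0.032047+0.013615i
  term(m=+6) = -0.000009+0.000003i   from Y*(Ω₁)=-0.000248-0.001363i, Y(Ω₂)=-0.001156-0.006822i
  term(m=+7) = -0.000000+0.000000i   from Y*(Ω₁)=-0.000079+0.000121i, Y(Ω₂)=+0.000980+0.000065i
  term(m=+8) = -0.000000+0.000000i   from Y*(Ω₁)=+0.000009-0.000002i, Y(Ω₂)=-0.000026+0.000084i
Accumulated sum +0.607761+0.000000i; after 4π/(2l+1) scaling, +0.449256+0.000000i ⇒ P_8 = 0.449256

0.449256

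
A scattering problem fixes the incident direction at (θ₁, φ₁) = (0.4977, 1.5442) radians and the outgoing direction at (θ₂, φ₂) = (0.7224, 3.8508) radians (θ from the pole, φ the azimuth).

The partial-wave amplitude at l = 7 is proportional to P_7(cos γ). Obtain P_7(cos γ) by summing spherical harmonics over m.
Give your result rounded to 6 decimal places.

0.104076

Term-by-term m-sum for l=7 (normalisation 4π/15 = 0.837758):
  [-7]  conj(Y_{7,-7})(Ω₁) = -0.00052 - 0.00278j ; Y_{7,-7}(Ω₂) = -0.00689 - 0.02675j ; Δ = -0.00007 + 0.00003j
  [-6]  conj(Y_{7,-6})(Ω₁) = -0.01922 + 0.00309j ; Y_{7,-6}(Ω₂) = -0.05176 + 0.10523j ; Δ = 0.00067 - 0.00218j
  [-5]  conj(Y_{7,-5})(Ω₁) = 0.01090 + 0.08151j ; Y_{7,-5}(Ω₂) = 0.26926 - 0.11525j ; Δ = 0.01233 + 0.02069j
  [-4]  conj(Y_{7,-4})(Ω₁) = 0.23438 - 0.02503j ; Y_{7,-4}(Ω₂) = -0.43328 - 0.13630j ; Δ = -0.10497 - 0.02110j
  [-3]  conj(Y_{7,-3})(Ω₁) = -0.03578 - 0.44742j ; Y_{7,-3}(Ω₂) = 0.18848 + 0.30277j ; Δ = 0.12872 - 0.09516j
  [-2]  conj(Y_{7,-2})(Ω₁) = -0.47919 + 0.02551j ; Y_{7,-2}(Ω₂) = -0.01256 + 0.08176j ; Δ = 0.00393 - 0.03950j
  [-1]  conj(Y_{7,-1})(Ω₁) = 0.00130 + 0.04884j ; Y_{7,-1}(Ω₂) = 0.29920 - 0.25676j ; Δ = 0.01293 + 0.01428j
  [+0]  conj(Y_{7,0})(Ω₁) = -0.44719 + 0.00000j ; Y_{7,0}(Ω₂) = -0.03833 + 0.00000j ; Δ = 0.01714 + 0.00000j
  [+1]  conj(Y_{7,1})(Ω₁) = -0.00130 + 0.04884j ; Y_{7,1}(Ω₂) = -0.29920 - 0.25676j ; Δ = 0.01293 - 0.01428j
  [+2]  conj(Y_{7,2})(Ω₁) = -0.47919 - 0.02551j ; Y_{7,2}(Ω₂) = -0.01256 - 0.08176j ; Δ = 0.00393 + 0.03950j
  [+3]  conj(Y_{7,3})(Ω₁) = 0.03578 - 0.44742j ; Y_{7,3}(Ω₂) = -0.18848 + 0.30277j ; Δ = 0.12872 + 0.09516j
  [+4]  conj(Y_{7,4})(Ω₁) = 0.23438 + 0.02503j ; Y_{7,4}(Ω₂) = -0.43328 + 0.13630j ; Δ = -0.10497 + 0.02110j
  [+5]  conj(Y_{7,5})(Ω₁) = -0.01090 + 0.08151j ; Y_{7,5}(Ω₂) = -0.26926 - 0.11525j ; Δ = 0.01233 - 0.02069j
  [+6]  conj(Y_{7,6})(Ω₁) = -0.01922 - 0.00309j ; Y_{7,6}(Ω₂) = -0.05176 - 0.10523j ; Δ = 0.00067 + 0.00218j
  [+7]  conj(Y_{7,7})(Ω₁) = 0.00052 - 0.00278j ; Y_{7,7}(Ω₂) = 0.00689 - 0.02675j ; Δ = -0.00007 - 0.00003j
Total Σ_m = 0.12423 + 0.00000j. Multiply by 0.837758: 0.10408 + 0.00000j. P_7(cos γ) = 0.104076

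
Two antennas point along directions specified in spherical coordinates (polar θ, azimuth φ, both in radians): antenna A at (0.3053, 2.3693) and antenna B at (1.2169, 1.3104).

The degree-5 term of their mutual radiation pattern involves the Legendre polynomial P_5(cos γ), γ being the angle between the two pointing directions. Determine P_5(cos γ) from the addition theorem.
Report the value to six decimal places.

0.156126

Term-by-term m-sum for l=5 (normalisation 4π/11 = 1.142397):
  m=-5: Y*=(0.000856, -0.000751)  Y=(0.324968, -0.089523)  product (0.000211, -0.000321)
  m=-4: Y*=(-0.011411, -0.000599)  Y=(0.198813, 0.339934)  product (-0.002065, -0.003998)
  m=-3: Y*=(0.045829, 0.049582)  Y=(-0.016266, 0.016404)  product (-0.001559, -0.000055)
  m=-2: Y*=(0.006617, -0.252407)  Y=(0.286763, 0.164492)  product (0.043417, -0.071293)
  m=-1: Y*=(-0.389047, 0.378981)  Y=(-0.029277, 0.109881)  product (-0.030253, -0.053844)
  m=+0: Y*=(0.385352, -0.000000)  Y=(0.304041, 0.000000)  product (0.117163, 0.000000)
  m=+1: Y*=(0.389047, 0.378981)  Y=(0.029277, 0.109881)  product (-0.030253, 0.053844)
  m=+2: Y*=(0.006617, 0.252407)  Y=(0.286763, -0.164492)  product (0.043417, 0.071293)
  m=+3: Y*=(-0.045829, 0.049582)  Y=(0.016266, 0.016404)  product (-0.001559, 0.000055)
  m=+4: Y*=(-0.011411, 0.000599)  Y=(0.198813, -0.339934)  product (-0.002065, 0.003998)
  m=+5: Y*=(-0.000856, -0.000751)  Y=(-0.324968, -0.089523)  product (0.000211, 0.000321)
Total Σ_m = (0.136665, 0.000000). Multiply by 1.142397: (0.156126, 0.000000). P_5(cos γ) = 0.156126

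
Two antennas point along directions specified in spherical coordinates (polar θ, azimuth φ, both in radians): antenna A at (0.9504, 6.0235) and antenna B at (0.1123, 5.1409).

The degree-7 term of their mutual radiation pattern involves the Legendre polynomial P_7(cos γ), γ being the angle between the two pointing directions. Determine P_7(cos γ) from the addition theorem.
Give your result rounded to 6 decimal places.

0.295531

Addition theorem: P_7(cos γ) = (4π/15) Σ_m Y*_{lm}(Ω₁) Y_{lm}(Ω₂), m = −7…7:
  [-7]  conj(Y_{7,-7})(Ω₁) = (-0.028863, -0.114466) ; Y_{7,-7}(Ω₂) = (-0.000000, 0.000000) ; Δ = (0.000000, -0.000000)
  [-6]  conj(Y_{7,-6})(Ω₁) = (0.004003, -0.315571) ; Y_{7,-6}(Ω₂) = (0.000003, 0.000002) ; Δ = (0.000001, -0.000001)
  [-5]  conj(Y_{7,-5})(Ω₁) = (0.119458, -0.427687) ; Y_{7,-5}(Ω₂) = (0.000065, -0.000042) ; Δ = (-0.000010, -0.000033)
  [-4]  conj(Y_{7,-4})(Ω₁) = (0.132203, -0.224574) ; Y_{7,-4}(Ω₂) = (-0.000162, -0.001120) ; Δ = (-0.000273, -0.000112)
  [-3]  conj(Y_{7,-3})(Ω₁) = (-0.126020, 0.124432) ; Y_{7,-3}(Ω₂) = (-0.011543, -0.003385) ; Δ = (0.001876, -0.001010)
  [-2]  conj(Y_{7,-2})(Ω₁) = (-0.305438, 0.174627) ; Y_{7,-2}(Ω₂) = (-0.058561, 0.067613) ; Δ = (0.006080, -0.030878)
  [-1]  conj(Y_{7,-1})(Ω₁) = (0.032450, -0.008622) ; Y_{7,-1}(Ω₂) = (0.174586, 0.382177) ; Δ = (0.008960, 0.010897)
  [+0]  conj(Y_{7,0})(Ω₁) = (0.351906, -0.000000) ; Y_{7,0}(Ω₂) = (0.907904, 0.000000) ; Δ = (0.319497, 0.000000)
  [+1]  conj(Y_{7,1})(Ω₁) = (-0.032450, -0.008622) ; Y_{7,1}(Ω₂) = (-0.174586, 0.382177) ; Δ = (0.008960, -0.010897)
  [+2]  conj(Y_{7,2})(Ω₁) = (-0.305438, -0.174627) ; Y_{7,2}(Ω₂) = (-0.058561, -0.067613) ; Δ = (0.006080, 0.030878)
  [+3]  conj(Y_{7,3})(Ω₁) = (0.126020, 0.124432) ; Y_{7,3}(Ω₂) = (0.011543, -0.003385) ; Δ = (0.001876, 0.001010)
  [+4]  conj(Y_{7,4})(Ω₁) = (0.132203, 0.224574) ; Y_{7,4}(Ω₂) = (-0.000162, 0.001120) ; Δ = (-0.000273, 0.000112)
  [+5]  conj(Y_{7,5})(Ω₁) = (-0.119458, -0.427687) ; Y_{7,5}(Ω₂) = (-0.000065, -0.000042) ; Δ = (-0.000010, 0.000033)
  [+6]  conj(Y_{7,6})(Ω₁) = (0.004003, 0.315571) ; Y_{7,6}(Ω₂) = (0.000003, -0.000002) ; Δ = (0.000001, 0.000001)
  [+7]  conj(Y_{7,7})(Ω₁) = (0.028863, -0.114466) ; Y_{7,7}(Ω₂) = (0.000000, 0.000000) ; Δ = (0.000000, 0.000000)
Total Σ_m = (0.352764, -0.000000). Multiply by 0.837758: (0.295531, -0.000000). P_7(cos γ) = 0.295531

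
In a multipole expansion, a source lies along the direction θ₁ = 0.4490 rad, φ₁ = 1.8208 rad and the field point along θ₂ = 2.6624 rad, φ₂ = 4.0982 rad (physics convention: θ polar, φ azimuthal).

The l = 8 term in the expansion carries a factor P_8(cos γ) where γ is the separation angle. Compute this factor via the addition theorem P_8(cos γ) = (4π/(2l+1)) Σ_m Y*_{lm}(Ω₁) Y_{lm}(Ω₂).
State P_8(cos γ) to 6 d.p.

Summing Y*_{l m}(θ₁,φ₁)·Y_{l m}(θ₂,φ₂) over m ∈ [−8, 8]; prefactor 4π/(2·8+1) = 0.739198:
  term(m=-8) = 0.00000 + 0.00000j   from Y*(Ω₁)=-0.00027 + 0.00059j, Y(Ω₂)=0.00021 - 0.00103j
  term(m=-7) = 0.00004 - 0.00001j   from Y*(Ω₁)=0.00531 + 0.00096j, Y(Ω₂)=0.00742 - 0.00325j
  term(m=-6) = 0.00050 - 0.00098j   from Y*(Ω₁)=-0.00199 - 0.02806j, Y(Ω₂)=0.03346 + 0.02022j
  term(m=-5) = -0.00523 - 0.01268j   from Y*(Ω₁)=-0.09827 + 0.03265j, Y(Ω₂)=0.00935 + 0.13214j
  term(m=-4) = -0.08257 - 0.02692j   from Y*(Ω₁)=0.14737 + 0.22952j, Y(Ω₂)=-0.24662 + 0.20142j
  term(m=-3) = -0.21226 + 0.12985j   from Y*(Ω₁)=0.33282 - 0.35725j, Y(Ω₂)=-0.49091 - 0.13680j
  term(m=-2) = -0.03225 + 0.20294j   from Y*(Ω₁)=-0.42857 - 0.23413j, Y(Ω₂)=-0.14128 - 0.39635j
  term(m=-1) = -0.00073 - 0.00086j   from Y*(Ω₁)=-0.00259 + 0.01014j, Y(Ω₂)=-0.06205 + 0.08799j
  term(m=+0) = 0.22092 + 0.00000j   from Y*(Ω₁)=-0.47640 + 0.00000j, Y(Ω₂)=-0.46373 + 0.00000j
  term(m=+1) = -0.00073 + 0.00086j   from Y*(Ω₁)=0.00259 + 0.01014j, Y(Ω₂)=0.06205 + 0.08799j
  term(m=+2) = -0.03225 - 0.20294j   from Y*(Ω₁)=-0.42857 + 0.23413j, Y(Ω₂)=-0.14128 + 0.39635j
  term(m=+3) = -0.21226 - 0.12985j   from Y*(Ω₁)=-0.33282 - 0.35725j, Y(Ω₂)=0.49091 - 0.13680j
  term(m=+4) = -0.08257 + 0.02692j   from Y*(Ω₁)=0.14737 - 0.22952j, Y(Ω₂)=-0.24662 - 0.20142j
  term(m=+5) = -0.00523 + 0.01268j   from Y*(Ω₁)=0.09827 + 0.03265j, Y(Ω₂)=-0.00935 + 0.13214j
  term(m=+6) = 0.00050 + 0.00098j   from Y*(Ω₁)=-0.00199 + 0.02806j, Y(Ω₂)=0.03346 - 0.02022j
  term(m=+7) = 0.00004 + 0.00001j   from Y*(Ω₁)=-0.00531 + 0.00096j, Y(Ω₂)=-0.00742 - 0.00325j
  term(m=+8) = 0.00000 - 0.00000j   from Y*(Ω₁)=-0.00027 - 0.00059j, Y(Ω₂)=0.00021 + 0.00103j
Total Σ_m = -0.44408 + 0.00000j. Multiply by 0.739198: -0.32826 + 0.00000j. P_8(cos γ) = -0.328261

-0.328261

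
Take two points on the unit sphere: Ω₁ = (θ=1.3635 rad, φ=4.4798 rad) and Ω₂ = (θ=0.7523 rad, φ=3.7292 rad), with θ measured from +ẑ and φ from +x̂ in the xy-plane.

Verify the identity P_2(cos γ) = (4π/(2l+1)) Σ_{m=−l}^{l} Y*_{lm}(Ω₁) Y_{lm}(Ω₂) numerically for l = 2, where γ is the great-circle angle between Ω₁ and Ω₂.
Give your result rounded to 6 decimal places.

0.112998

Addition theorem: P_2(cos γ) = (4π/5) Σ_m Y*_{lm}(Ω₁) Y_{lm}(Ω₂), m = −2…2:
  m=-2: Y*=-0.33061 + 0.16594j  Y=0.06950 - 0.16643j  product 0.00464 + 0.06656j
  m=-1: Y*=-0.03586 - 0.15141j  Y=-0.32078 + 0.21367j  product 0.04386 + 0.04091j
  m=+0: Y*=-0.27531 + 0.00000j  Y=0.18899 + 0.00000j  product -0.05203 + 0.00000j
  m=+1: Y*=0.03586 - 0.15141j  Y=0.32078 + 0.21367j  product 0.04386 - 0.04091j
  m=+2: Y*=-0.33061 - 0.16594j  Y=0.06950 + 0.16643j  product 0.00464 - 0.06656j
Accumulated sum 0.04496 + 0.00000j; after 4π/(2l+1) scaling, 0.11300 + 0.00000j ⇒ P_2 = 0.112998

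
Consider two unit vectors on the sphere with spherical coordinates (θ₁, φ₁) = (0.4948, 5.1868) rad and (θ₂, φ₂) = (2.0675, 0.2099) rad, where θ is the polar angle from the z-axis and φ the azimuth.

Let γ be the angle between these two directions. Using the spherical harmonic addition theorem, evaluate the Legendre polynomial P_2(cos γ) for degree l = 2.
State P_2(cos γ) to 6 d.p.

-0.355632

Addition theorem: P_2(cos γ) = (4π/5) Σ_m Y*_{lm}(Ω₁) Y_{lm}(Ω₂), m = −2…2:
  m=-2: Y*=-0.050748-0.070789i  Y=+0.272635-0.121686i  product -0.022450-0.013124i
  m=-1: Y*=+0.147483-0.287195i  Y=-0.316552+0.067438i  product -0.027318+0.100858i
  m=+0: Y*=+0.417432-0.000000i  Y=-0.100533+0.000000i  product -0.041966+0.000000i
  m=+1: Y*=-0.147483-0.287195i  Y=+0.316552+0.067438i  product -0.027318-0.100858i
  m=+2: Y*=-0.050748+0.070789i  Y=+0.272635+0.121686i  product -0.022450+0.013124i
Σ over m = -0.141502+0.000000i; ×(4π/5) → -0.355632+0.000000i. Real part: -0.355632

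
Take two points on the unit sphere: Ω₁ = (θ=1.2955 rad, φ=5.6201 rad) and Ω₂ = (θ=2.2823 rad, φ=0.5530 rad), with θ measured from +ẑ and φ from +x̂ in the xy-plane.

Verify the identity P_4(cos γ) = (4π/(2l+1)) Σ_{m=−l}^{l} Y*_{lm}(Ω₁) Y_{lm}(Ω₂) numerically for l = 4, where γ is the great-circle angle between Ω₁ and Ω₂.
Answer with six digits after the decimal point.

0.353683

Expand P_4 via completeness: Σ_{m} conj(Y_{4,m}) at Ω₁ times Y_{4,m} at Ω₂ —
  m=-4: Y*=-0.335022-0.178375i  Y=-0.087100-0.116691i  product +0.008366+0.054631i
  m=-3: Y*=-0.123222-0.277073i  Y=+0.031279+0.353702i  product +0.094147-0.052250i
  m=-2: Y*=-0.036222+0.145106i  Y=+0.170704-0.340430i  product +0.043215+0.037101i
  m=-1: Y*=-0.242151+0.189134i  Y=+0.003062-0.001890i  product -0.000384+0.001037i
  m=+0: Y*=+0.103069-0.000000i  Y=-0.362675+0.000000i  product -0.037381+0.000000i
  m=+1: Y*=+0.242151+0.189134i  Y=-0.003062-0.001890i  product -0.000384-0.001037i
  m=+2: Y*=-0.036222-0.145106i  Y=+0.170704+0.340430i  product +0.043215-0.037101i
  m=+3: Y*=+0.123222-0.277073i  Y=-0.031279+0.353702i  product +0.094147+0.052250i
  m=+4: Y*=-0.335022+0.178375i  Y=-0.087100+0.116691i  product +0.008366-0.054631i
Σ over m = +0.253307+0.000000i; ×(4π/9) → +0.353683+0.000000i. Real part: 0.353683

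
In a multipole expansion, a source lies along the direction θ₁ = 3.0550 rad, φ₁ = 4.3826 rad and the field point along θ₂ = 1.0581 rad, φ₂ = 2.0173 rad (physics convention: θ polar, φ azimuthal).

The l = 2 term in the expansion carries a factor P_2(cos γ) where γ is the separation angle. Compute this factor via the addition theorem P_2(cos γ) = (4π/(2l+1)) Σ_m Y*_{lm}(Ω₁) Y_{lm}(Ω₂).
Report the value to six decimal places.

-0.058598

Expand P_2 via completeness: Σ_{m} conj(Y_{2,m}) at Ω₁ times Y_{2,m} at Ω₂ —
  m=-2: Y*=(-0.002283, 0.001770)  Y=(-0.183939, 0.228492)  product (0.000015, -0.000847)
  m=-1: Y*=(0.021556, 0.062976)  Y=(-0.142599, -0.297858)  product (0.015684, -0.015401)
  m=+0: Y*=(0.623706, -0.000000)  Y=(-0.087725, 0.000000)  product (-0.054714, 0.000000)
  m=+1: Y*=(-0.021556, 0.062976)  Y=(0.142599, -0.297858)  product (0.015684, 0.015401)
  m=+2: Y*=(-0.002283, -0.001770)  Y=(-0.183939, -0.228492)  product (0.000015, 0.000847)
Total Σ_m = (-0.023315, -0.000000). Multiply by 2.513274: (-0.058598, -0.000000). P_2(cos γ) = -0.058598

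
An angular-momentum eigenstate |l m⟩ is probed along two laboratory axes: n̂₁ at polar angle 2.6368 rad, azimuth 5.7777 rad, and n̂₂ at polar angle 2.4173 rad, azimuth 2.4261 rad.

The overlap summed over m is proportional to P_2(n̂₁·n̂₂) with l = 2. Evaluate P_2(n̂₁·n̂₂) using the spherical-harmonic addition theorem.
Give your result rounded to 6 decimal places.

-0.324410

Summing Y*_{l m}(θ₁,φ₁)·Y_{l m}(θ₂,φ₂) over m ∈ [−2, 2]; prefactor 4π/(2·2+1) = 2.513274:
  [-2]  conj(Y_{2,-2})(Ω₁) = 0.04798 - 0.07656j ; Y_{2,-2}(Ω₂) = 0.02363 + 0.16794j ; Δ = 0.01399 + 0.00625j
  [-1]  conj(Y_{2,-1})(Ω₁) = -0.28613 + 0.15836j ; Y_{2,-1}(Ω₂) = 0.28937 + 0.25150j ; Δ = -0.12262 - 0.02614j
  [+0]  conj(Y_{2,0})(Ω₁) = 0.40948 + 0.00000j ; Y_{2,0}(Ω₂) = 0.21537 + 0.00000j ; Δ = 0.08819 + 0.00000j
  [+1]  conj(Y_{2,1})(Ω₁) = 0.28613 + 0.15836j ; Y_{2,1}(Ω₂) = -0.28937 + 0.25150j ; Δ = -0.12262 + 0.02614j
  [+2]  conj(Y_{2,2})(Ω₁) = 0.04798 + 0.07656j ; Y_{2,2}(Ω₂) = 0.02363 - 0.16794j ; Δ = 0.01399 - 0.00625j
Accumulated sum -0.12908 + 0.00000j; after 4π/(2l+1) scaling, -0.32441 + 0.00000j ⇒ P_2 = -0.324410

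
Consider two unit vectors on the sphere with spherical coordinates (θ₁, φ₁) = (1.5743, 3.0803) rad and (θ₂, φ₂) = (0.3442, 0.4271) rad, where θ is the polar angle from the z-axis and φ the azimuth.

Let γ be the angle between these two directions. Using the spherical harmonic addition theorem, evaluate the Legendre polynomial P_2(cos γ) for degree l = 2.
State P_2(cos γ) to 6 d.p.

Addition theorem: P_2(cos γ) = (4π/5) Σ_m Y*_{lm}(Ω₁) Y_{lm}(Ω₂), m = −2…2:
  [-2]  conj(Y_{2,-2})(Ω₁) = (0.383371, -0.047232) ; Y_{2,-2}(Ω₂) = (0.028890, -0.033166) ; Δ = (0.009509, -0.014080)
  [-1]  conj(Y_{2,-1})(Ω₁) = (0.002702, -0.000166) ; Y_{2,-1}(Ω₂) = (0.223357, -0.101653) ; Δ = (0.000587, -0.000312)
  [+0]  conj(Y_{2,0})(Ω₁) = (-0.315380, -0.000000) ; Y_{2,0}(Ω₂) = (0.523044, 0.000000) ; Δ = (-0.164958, -0.000000)
  [+1]  conj(Y_{2,1})(Ω₁) = (-0.002702, -0.000166) ; Y_{2,1}(Ω₂) = (-0.223357, -0.101653) ; Δ = (0.000587, 0.000312)
  [+2]  conj(Y_{2,2})(Ω₁) = (0.383371, 0.047232) ; Y_{2,2}(Ω₂) = (0.028890, 0.033166) ; Δ = (0.009509, 0.014080)
Total Σ_m = (-0.144766, 0.000000). Multiply by 2.513274: (-0.363838, 0.000000). P_2(cos γ) = -0.363838

-0.363838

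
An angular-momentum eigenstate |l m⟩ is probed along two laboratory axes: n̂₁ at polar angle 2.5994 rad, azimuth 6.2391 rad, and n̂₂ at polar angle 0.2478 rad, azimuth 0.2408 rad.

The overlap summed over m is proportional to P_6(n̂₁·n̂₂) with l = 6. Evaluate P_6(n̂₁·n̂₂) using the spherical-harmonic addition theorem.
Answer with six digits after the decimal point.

Term-by-term m-sum for l=6 (normalisation 4π/13 = 0.966644):
  m=-6: Y*=0.00880 - 0.00238j  Y=0.00001 - 0.00010j  product -0.00000 - 0.00000j
  m=-5: Y*=-0.05117 + 0.01147j  Y=0.00052 - 0.00134j  product -0.00001 + 0.00007j
  m=-4: Y*=0.17609 - 0.03138j  Y=0.00688 - 0.00990j  product 0.00090 - 0.00196j
  m=-3: Y*=-0.38537 + 0.05127j  Y=0.05130 - 0.04521j  product -0.01745 + 0.02005j
  m=-2: Y*=0.48019 - 0.04245j  Y=0.22977 - 0.12009j  product 0.10523 - 0.06742j
  m=-1: Y*=-0.13716 + 0.00605j  Y=0.56640 - 0.13909j  product -0.07684 + 0.02250j
  m=+0: Y*=-0.40012 + 0.00000j  Y=0.45840 + 0.00000j  product -0.18342 + 0.00000j
  m=+1: Y*=0.13716 + 0.00605j  Y=-0.56640 - 0.13909j  product -0.07684 - 0.02250j
  m=+2: Y*=0.48019 + 0.04245j  Y=0.22977 + 0.12009j  product 0.10523 + 0.06742j
  m=+3: Y*=0.38537 + 0.05127j  Y=-0.05130 - 0.04521j  product -0.01745 - 0.02005j
  m=+4: Y*=0.17609 + 0.03138j  Y=0.00688 + 0.00990j  product 0.00090 + 0.00196j
  m=+5: Y*=0.05117 + 0.01147j  Y=-0.00052 - 0.00134j  product -0.00001 - 0.00007j
  m=+6: Y*=0.00880 + 0.00238j  Y=0.00001 + 0.00010j  product -0.00000 + 0.00000j
Accumulated sum -0.15975 + 0.00000j; after 4π/(2l+1) scaling, -0.15442 + 0.00000j ⇒ P_6 = -0.154425

-0.154425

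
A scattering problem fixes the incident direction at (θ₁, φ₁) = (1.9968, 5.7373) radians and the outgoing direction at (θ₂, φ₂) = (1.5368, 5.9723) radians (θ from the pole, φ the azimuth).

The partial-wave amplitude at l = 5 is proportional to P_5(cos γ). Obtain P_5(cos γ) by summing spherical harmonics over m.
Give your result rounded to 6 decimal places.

Term-by-term m-sum for l=5 (normalisation 4π/11 = 1.142397):
  m=-5: -0.266290-0.116424i × +0.007575+0.462731i = +0.051856-0.124103i  (running Σ = +0.051856-0.124103i)
  m=-4: +0.239856+0.341183i × +0.015999+0.047131i = -0.012243+0.016763i  (running Σ = +0.039613-0.107339i)
  m=-3: -0.009370-0.139933i × -0.203584-0.274498i = -0.036504+0.031060i  (running Σ = +0.003109-0.076279i)
  m=-2: +0.130548-0.251356i × -0.046608-0.033399i = -0.014479+0.007355i  (running Σ = -0.011370-0.068924i)
  m=-1: -0.194012+0.117854i × +0.299832+0.096337i = -0.069525+0.016646i  (running Σ = -0.080895-0.052278i)
  m=0: -0.236018-0.000000i × +0.059306+0.000000i = -0.013997-0.000000i  (running Σ = -0.094892-0.052278i)
  m=1: +0.194012+0.117854i × -0.299832+0.096337i = -0.069525-0.016646i  (running Σ = -0.164417-0.068924i)
  m=2: +0.130548+0.251356i × -0.046608+0.033399i = -0.014479-0.007355i  (running Σ = -0.178896-0.076279i)
  m=3: +0.009370-0.139933i × +0.203584-0.274498i = -0.036504-0.031060i  (running Σ = -0.215400-0.107339i)
  m=4: +0.239856-0.341183i × +0.015999-0.047131i = -0.012243-0.016763i  (running Σ = -0.227643-0.124103i)
  m=5: +0.266290-0.116424i × -0.007575+0.462731i = +0.051856+0.124103i  (running Σ = -0.175787+0.000000i)
Total Σ_m = -0.175787+0.000000i. Multiply by 1.142397: -0.200818+0.000000i. P_5(cos γ) = -0.200818

-0.200818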